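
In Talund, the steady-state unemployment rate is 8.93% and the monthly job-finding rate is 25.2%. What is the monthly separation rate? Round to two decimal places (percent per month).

From u* = s/(s+f): s = u·f/(1−u).
s = 0.0893 × 25.2 / (1 − 0.0893) = 2.2504 / 0.9107 ≈ 2.47% per month.

Separation rate ≈ 2.47% per month.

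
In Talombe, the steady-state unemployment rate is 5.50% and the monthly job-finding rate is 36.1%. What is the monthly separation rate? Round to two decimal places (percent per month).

Separation rate ≈ 2.10% per month.

From u* = s/(s+f): s = u·f/(1−u).
s = 0.0550 × 36.1 / (1 − 0.0550) = 1.9855 / 0.9450 ≈ 2.10% per month.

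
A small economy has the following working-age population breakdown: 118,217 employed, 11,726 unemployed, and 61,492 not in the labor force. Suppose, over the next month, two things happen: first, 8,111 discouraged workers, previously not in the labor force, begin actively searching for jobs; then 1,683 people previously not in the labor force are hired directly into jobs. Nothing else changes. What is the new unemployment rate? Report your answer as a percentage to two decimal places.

Initially, labor force = 118,217 + 11,726 = 129,943, so u = 11,726/129,943 = 9.02%.
After the first change, unemployed and labor force both rise by 8,111 → E = 118,217, U = 19,837, labor force = 138,054.
After the second change, employed and labor force both rise by 1,683; unemployed unchanged → E = 119,900, U = 19,837, labor force = 139,737.
New unemployment rate = 19,837 / 139,737 = 14.20%.

New unemployment rate ≈ 14.20%.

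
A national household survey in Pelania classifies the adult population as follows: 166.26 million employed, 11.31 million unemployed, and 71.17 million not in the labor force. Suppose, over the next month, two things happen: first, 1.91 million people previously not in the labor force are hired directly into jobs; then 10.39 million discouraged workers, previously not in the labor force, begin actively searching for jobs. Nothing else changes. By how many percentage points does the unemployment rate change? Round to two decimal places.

Initially, labor force = 166.26 + 11.31 = 177.57 million, so u = 11.31/177.57 = 6.37%.
After the first change, employed and labor force both rise by 1.91; unemployed unchanged → E = 168.17, U = 11.31, labor force = 179.48 million.
After the second change, unemployed and labor force both rise by 10.39 → E = 168.17, U = 21.70, labor force = 189.87 million.
New unemployment rate = 21.70 / 189.87 = 11.43%.
Change = 11.43% − 6.37% = +5.06 percentage points.

The unemployment rate changes by +5.06 percentage points.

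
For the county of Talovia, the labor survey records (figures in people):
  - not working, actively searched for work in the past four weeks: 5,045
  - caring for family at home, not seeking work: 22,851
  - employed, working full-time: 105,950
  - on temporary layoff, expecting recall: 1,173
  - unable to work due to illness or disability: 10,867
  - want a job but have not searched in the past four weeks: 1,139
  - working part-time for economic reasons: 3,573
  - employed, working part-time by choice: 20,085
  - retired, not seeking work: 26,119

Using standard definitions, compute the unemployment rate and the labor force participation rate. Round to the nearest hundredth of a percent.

Employed = 105,950 + 3,573 + 20,085 = 129,608 (anyone who worked, including part-time for economic reasons, counts as employed).
Unemployed = 5,045 + 1,173 = 6,218 (jobless and actively searching, or on temporary layoff).
Labor force = 129,608 + 6,218 = 135,826.
Not in labor force = 22,851 + 10,867 + 1,139 + 26,119 = 60,976 (those not working and not actively searching are outside the labor force — including those who want a job but have given up searching).
Civilian working-age population = 135,826 + 60,976 = 196,802.
Unemployment rate = 6,218 / 135,826 = 4.58%.
Labor force participation rate = 135,826 / 196,802 = 69.02%.

Unemployment rate ≈ 4.58%; labor force participation rate ≈ 69.02%.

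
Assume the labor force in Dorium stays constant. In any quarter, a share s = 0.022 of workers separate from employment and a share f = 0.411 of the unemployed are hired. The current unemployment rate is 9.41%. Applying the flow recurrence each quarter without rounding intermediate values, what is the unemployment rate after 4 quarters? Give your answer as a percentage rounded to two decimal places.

Unemployment rate after four quarters ≈ 5.53%.

With a fixed labor force, u_{t+1} = u_t + s·(1−u_t) − f·u_t = u_t·(1−s−f) + s.
Here 1−s−f = 0.567 and s = 0.022.
u_1 = 0.094100 × 0.567 + 0.022 = 0.075355.
u_2 = 0.075355 × 0.567 + 0.022 = 0.064726.
u_3 = 0.064726 × 0.567 + 0.022 = 0.058700.
u_4 = 0.058700 × 0.567 + 0.022 = 0.055283.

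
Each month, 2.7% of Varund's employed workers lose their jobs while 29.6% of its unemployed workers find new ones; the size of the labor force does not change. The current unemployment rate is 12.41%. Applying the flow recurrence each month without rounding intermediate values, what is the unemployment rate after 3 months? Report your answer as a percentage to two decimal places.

Unemployment rate after three months ≈ 9.62%.

With a fixed labor force, u_{t+1} = u_t + s·(1−u_t) − f·u_t = u_t·(1−s−f) + s.
Here 1−s−f = 0.677 and s = 0.027.
u_1 = 0.124100 × 0.677 + 0.027 = 0.111016.
u_2 = 0.111016 × 0.677 + 0.027 = 0.102158.
u_3 = 0.102158 × 0.677 + 0.027 = 0.096161.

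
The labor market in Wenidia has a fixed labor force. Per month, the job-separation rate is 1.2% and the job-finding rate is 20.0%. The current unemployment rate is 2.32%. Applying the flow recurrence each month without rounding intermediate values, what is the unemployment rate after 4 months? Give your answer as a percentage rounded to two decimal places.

With a fixed labor force, u_{t+1} = u_t + s·(1−u_t) − f·u_t = u_t·(1−s−f) + s.
Here 1−s−f = 0.788 and s = 0.012.
u_1 = 0.023200 × 0.788 + 0.012 = 0.030282.
u_2 = 0.030282 × 0.788 + 0.012 = 0.035862.
u_3 = 0.035862 × 0.788 + 0.012 = 0.040259.
u_4 = 0.040259 × 0.788 + 0.012 = 0.043724.

Unemployment rate after four months ≈ 4.37%.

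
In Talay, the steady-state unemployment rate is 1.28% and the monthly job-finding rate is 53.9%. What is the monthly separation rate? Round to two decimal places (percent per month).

From u* = s/(s+f): s = u·f/(1−u).
s = 0.0128 × 53.9 / (1 − 0.0128) = 0.6899 / 0.9872 ≈ 0.70% per month.

Separation rate ≈ 0.70% per month.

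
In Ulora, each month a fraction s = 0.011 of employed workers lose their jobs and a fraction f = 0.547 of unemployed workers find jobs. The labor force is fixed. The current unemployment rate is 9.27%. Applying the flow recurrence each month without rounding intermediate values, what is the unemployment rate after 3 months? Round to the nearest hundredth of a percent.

With a fixed labor force, u_{t+1} = u_t + s·(1−u_t) − f·u_t = u_t·(1−s−f) + s.
Here 1−s−f = 0.442 and s = 0.011.
u_1 = 0.092700 × 0.442 + 0.011 = 0.051973.
u_2 = 0.051973 × 0.442 + 0.011 = 0.033972.
u_3 = 0.033972 × 0.442 + 0.011 = 0.026016.

Unemployment rate after three months ≈ 2.60%.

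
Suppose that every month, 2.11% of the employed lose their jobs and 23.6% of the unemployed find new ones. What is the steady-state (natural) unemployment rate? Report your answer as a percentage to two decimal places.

Steady-state unemployment rate ≈ 8.21%.

At steady state the flows balance: s·E = f·U, so U/(E+U) = s/(s+f).
u* = 2.11 / (2.11 + 23.6) = 2.11 / 25.71 = 8.21%.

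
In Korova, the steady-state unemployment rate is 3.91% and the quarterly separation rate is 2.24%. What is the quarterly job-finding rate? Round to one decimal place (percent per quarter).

Job-finding rate ≈ 55.0% per quarter.

From u* = s/(s+f): f = s·(1−u)/u.
f = 2.24 × (1 − 0.0391) / 0.0391 = 2.1524 / 0.0391 ≈ 55.0% per quarter.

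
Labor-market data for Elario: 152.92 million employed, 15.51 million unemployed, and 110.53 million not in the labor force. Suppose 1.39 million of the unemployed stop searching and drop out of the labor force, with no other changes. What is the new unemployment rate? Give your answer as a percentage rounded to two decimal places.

New unemployment rate ≈ 8.45%.

Initially, labor force = 152.92 + 15.51 = 168.43 million, so u = 15.51/168.43 = 9.21%.
After the change, unemployed and labor force both fall by 1.39 → E = 152.92, U = 14.12, labor force = 167.04 million.
New unemployment rate = 14.12 / 167.04 = 8.45%.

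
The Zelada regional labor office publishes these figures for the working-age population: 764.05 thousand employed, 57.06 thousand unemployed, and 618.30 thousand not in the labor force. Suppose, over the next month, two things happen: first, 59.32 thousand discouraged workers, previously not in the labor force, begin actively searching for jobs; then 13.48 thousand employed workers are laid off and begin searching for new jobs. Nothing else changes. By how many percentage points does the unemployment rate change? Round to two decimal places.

The unemployment rate changes by +7.80 percentage points.

Initially, labor force = 764.05 + 57.06 = 821.11 thousand, so u = 57.06/821.11 = 6.95%.
After the first change, unemployed and labor force both rise by 59.32 → E = 764.05, U = 116.38, labor force = 880.43 thousand.
After the second change, employed falls and unemployed rises by 13.48; labor force unchanged → E = 750.57, U = 129.86, labor force = 880.43 thousand.
New unemployment rate = 129.86 / 880.43 = 14.75%.
Change = 14.75% − 6.95% = +7.80 percentage points.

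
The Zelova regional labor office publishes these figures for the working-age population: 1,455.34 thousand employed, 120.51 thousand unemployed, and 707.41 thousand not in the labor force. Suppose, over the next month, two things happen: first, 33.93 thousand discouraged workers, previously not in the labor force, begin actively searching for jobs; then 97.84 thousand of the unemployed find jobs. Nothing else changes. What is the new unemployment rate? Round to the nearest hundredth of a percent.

Initially, labor force = 1,455.34 + 120.51 = 1,575.85 thousand, so u = 120.51/1,575.85 = 7.65%.
After the first change, unemployed and labor force both rise by 33.93 → E = 1,455.34, U = 154.44, labor force = 1,609.78 thousand.
After the second change, unemployed falls and employed rises by 97.84; labor force unchanged → E = 1,553.18, U = 56.60, labor force = 1,609.78 thousand.
New unemployment rate = 56.60 / 1,609.78 = 3.52%.

New unemployment rate ≈ 3.52%.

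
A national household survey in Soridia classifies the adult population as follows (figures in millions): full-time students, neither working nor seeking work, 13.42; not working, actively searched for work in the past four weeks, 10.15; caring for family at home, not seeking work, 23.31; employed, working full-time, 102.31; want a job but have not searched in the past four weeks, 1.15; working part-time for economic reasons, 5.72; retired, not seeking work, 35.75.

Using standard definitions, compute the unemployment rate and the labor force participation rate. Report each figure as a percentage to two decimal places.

Employed = 102.31 + 5.72 = 108.03 million (anyone who worked, including part-time for economic reasons, counts as employed).
Unemployed = 10.15 million.
Labor force = 108.03 + 10.15 = 118.18 million.
Not in labor force = 13.42 + 23.31 + 1.15 + 35.75 = 73.63 million (those not working and not actively searching are outside the labor force — including those who want a job but have given up searching).
Civilian working-age population = 118.18 + 73.63 = 191.81 million.
Unemployment rate = 10.15 / 118.18 = 8.59%.
Labor force participation rate = 118.18 / 191.81 = 61.61%.

Unemployment rate ≈ 8.59%; labor force participation rate ≈ 61.61%.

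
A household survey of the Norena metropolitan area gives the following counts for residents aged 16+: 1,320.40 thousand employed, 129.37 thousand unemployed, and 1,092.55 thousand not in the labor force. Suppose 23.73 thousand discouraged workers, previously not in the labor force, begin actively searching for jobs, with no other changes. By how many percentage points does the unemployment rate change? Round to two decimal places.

The unemployment rate changes by +1.47 percentage points.

Initially, labor force = 1,320.40 + 129.37 = 1,449.77 thousand, so u = 129.37/1,449.77 = 8.92%.
After the change, unemployed and labor force both rise by 23.73 → E = 1,320.40, U = 153.10, labor force = 1,473.50 thousand.
New unemployment rate = 153.10 / 1,473.50 = 10.39%.
Change = 10.39% − 8.92% = +1.47 percentage points.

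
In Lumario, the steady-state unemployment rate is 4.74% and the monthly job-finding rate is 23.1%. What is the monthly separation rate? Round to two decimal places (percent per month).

From u* = s/(s+f): s = u·f/(1−u).
s = 0.0474 × 23.1 / (1 − 0.0474) = 1.0949 / 0.9526 ≈ 1.15% per month.

Separation rate ≈ 1.15% per month.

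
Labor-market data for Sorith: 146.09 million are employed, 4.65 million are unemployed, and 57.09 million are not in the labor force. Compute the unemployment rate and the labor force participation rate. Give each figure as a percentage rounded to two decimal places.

Unemployment rate ≈ 3.08%; labor force participation rate ≈ 72.53%.

Labor force = employed + unemployed = 146.09 + 4.65 = 150.74 million.
Working-age population = 150.74 + 57.09 = 207.83 million.
Unemployment rate = 4.65 / 150.74 = 3.08%.
Labor force participation rate = 150.74 / 207.83 = 72.53%.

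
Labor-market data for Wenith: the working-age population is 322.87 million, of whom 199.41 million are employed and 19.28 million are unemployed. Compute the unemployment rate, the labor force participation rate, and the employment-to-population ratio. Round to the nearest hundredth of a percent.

Unemployment rate ≈ 8.82%; labor force participation rate ≈ 67.73%; employment-population ratio ≈ 61.76%.

Labor force = employed + unemployed = 199.41 + 19.28 = 218.69 million.
Unemployment rate = 19.28 / 218.69 = 8.82%.
Labor force participation rate = 218.69 / 322.87 = 67.73%.
Employment-population ratio = 199.41 / 322.87 = 61.76%.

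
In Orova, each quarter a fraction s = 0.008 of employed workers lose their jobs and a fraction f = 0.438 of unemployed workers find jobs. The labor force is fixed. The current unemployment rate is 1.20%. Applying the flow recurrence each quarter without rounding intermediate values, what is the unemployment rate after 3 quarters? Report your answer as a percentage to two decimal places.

Unemployment rate after three quarters ≈ 1.69%.

With a fixed labor force, u_{t+1} = u_t + s·(1−u_t) − f·u_t = u_t·(1−s−f) + s.
Here 1−s−f = 0.554 and s = 0.008.
u_1 = 0.012000 × 0.554 + 0.008 = 0.014648.
u_2 = 0.014648 × 0.554 + 0.008 = 0.016115.
u_3 = 0.016115 × 0.554 + 0.008 = 0.016928.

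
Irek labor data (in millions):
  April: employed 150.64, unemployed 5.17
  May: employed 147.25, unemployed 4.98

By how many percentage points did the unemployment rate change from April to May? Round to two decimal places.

The unemployment rate changed by −0.05 percentage points.

April: labor force = 150.64 + 5.17 = 155.81; u = 5.17/155.81 = 3.32%.
May: labor force = 147.25 + 4.98 = 152.23; u = 4.98/152.23 = 3.27%.
Change = 3.27% − 3.32% = −0.05 pp.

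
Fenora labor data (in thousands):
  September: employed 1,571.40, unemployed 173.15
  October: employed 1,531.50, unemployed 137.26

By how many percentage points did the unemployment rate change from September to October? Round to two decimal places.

The unemployment rate changed by −1.70 percentage points.

September: labor force = 1,571.40 + 173.15 = 1,744.55; u = 173.15/1,744.55 = 9.93%.
October: labor force = 1,531.50 + 137.26 = 1,668.76; u = 137.26/1,668.76 = 8.23%.
Change = 8.23% − 9.93% = −1.70 pp.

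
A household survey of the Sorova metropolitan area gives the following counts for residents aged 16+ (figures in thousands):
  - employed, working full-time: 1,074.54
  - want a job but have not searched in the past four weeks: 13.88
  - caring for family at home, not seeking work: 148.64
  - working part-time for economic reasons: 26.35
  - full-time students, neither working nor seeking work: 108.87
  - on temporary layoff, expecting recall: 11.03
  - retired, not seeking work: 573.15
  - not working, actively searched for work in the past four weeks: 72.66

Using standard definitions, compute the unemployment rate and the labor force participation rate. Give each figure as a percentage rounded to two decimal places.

Unemployment rate ≈ 7.06%; labor force participation rate ≈ 58.38%.

Employed = 1,074.54 + 26.35 = 1,100.89 thousand (anyone who worked, including part-time for economic reasons, counts as employed).
Unemployed = 11.03 + 72.66 = 83.69 thousand (jobless and actively searching, or on temporary layoff).
Labor force = 1,100.89 + 83.69 = 1,184.58 thousand.
Not in labor force = 13.88 + 148.64 + 108.87 + 573.15 = 844.54 thousand (those not working and not actively searching are outside the labor force — including those who want a job but have given up searching).
Civilian working-age population = 1,184.58 + 844.54 = 2,029.12 thousand.
Unemployment rate = 83.69 / 1,184.58 = 7.06%.
Labor force participation rate = 1,184.58 / 2,029.12 = 58.38%.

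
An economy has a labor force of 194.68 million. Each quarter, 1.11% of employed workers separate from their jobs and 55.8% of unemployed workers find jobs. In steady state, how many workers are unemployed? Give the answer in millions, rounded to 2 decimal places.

Steady-state unemployment rate u* = s/(s+f) = 1.11/(1.11+55.8) = 0.019504.
Unemployed = u* × labor force = 0.019504 × 194.68 ≈ 3.80 million.

About 3.80 million are unemployed in steady state.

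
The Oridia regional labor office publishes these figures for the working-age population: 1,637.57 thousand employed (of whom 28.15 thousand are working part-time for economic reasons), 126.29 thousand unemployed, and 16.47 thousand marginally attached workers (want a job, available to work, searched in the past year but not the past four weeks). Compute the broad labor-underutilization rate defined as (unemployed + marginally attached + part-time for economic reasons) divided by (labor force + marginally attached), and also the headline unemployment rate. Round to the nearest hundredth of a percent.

Broad underutilization rate ≈ 9.60%; headline unemployment rate ≈ 7.16%.

Labor force = 1,637.57 + 126.29 = 1,763.86 thousand.
Numerator = 126.29 + 16.47 + 28.15 = 170.91 thousand.
Denominator = 1,763.86 + 16.47 = 1,780.33 thousand.
Broad rate = 170.91 / 1,780.33 = 9.60%.
Headline unemployment rate = 126.29 / 1,763.86 = 7.16%.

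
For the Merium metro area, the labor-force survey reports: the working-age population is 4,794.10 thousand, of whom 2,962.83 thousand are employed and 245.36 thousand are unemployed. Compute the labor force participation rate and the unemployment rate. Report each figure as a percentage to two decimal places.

Labor force participation rate ≈ 66.92%; unemployment rate ≈ 7.65%.

Labor force = employed + unemployed = 2,962.83 + 245.36 = 3,208.19 thousand.
Unemployment rate = 245.36 / 3,208.19 = 7.65%.
Labor force participation rate = 3,208.19 / 4,794.10 = 66.92%.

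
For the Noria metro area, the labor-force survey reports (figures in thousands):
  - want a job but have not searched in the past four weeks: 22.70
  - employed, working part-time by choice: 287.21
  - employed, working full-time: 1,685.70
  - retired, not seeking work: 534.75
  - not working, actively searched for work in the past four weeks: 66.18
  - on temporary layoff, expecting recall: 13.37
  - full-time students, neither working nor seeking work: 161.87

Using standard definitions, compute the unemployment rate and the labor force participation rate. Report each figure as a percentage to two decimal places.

Unemployment rate ≈ 3.88%; labor force participation rate ≈ 74.05%.

Employed = 287.21 + 1,685.70 = 1,972.91 thousand.
Unemployed = 66.18 + 13.37 = 79.55 thousand (jobless and actively searching, or on temporary layoff).
Labor force = 1,972.91 + 79.55 = 2,052.46 thousand.
Not in labor force = 22.70 + 534.75 + 161.87 = 719.32 thousand (those not working and not actively searching are outside the labor force — including those who want a job but have given up searching).
Civilian working-age population = 2,052.46 + 719.32 = 2,771.78 thousand.
Unemployment rate = 79.55 / 2,052.46 = 3.88%.
Labor force participation rate = 2,052.46 / 2,771.78 = 74.05%.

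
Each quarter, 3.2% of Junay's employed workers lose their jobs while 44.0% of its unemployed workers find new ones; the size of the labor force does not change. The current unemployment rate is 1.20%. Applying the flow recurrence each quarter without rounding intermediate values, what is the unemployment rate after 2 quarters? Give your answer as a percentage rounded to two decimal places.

Unemployment rate after two quarters ≈ 5.22%.

With a fixed labor force, u_{t+1} = u_t + s·(1−u_t) − f·u_t = u_t·(1−s−f) + s.
Here 1−s−f = 0.528 and s = 0.032.
u_1 = 0.012000 × 0.528 + 0.032 = 0.038336.
u_2 = 0.038336 × 0.528 + 0.032 = 0.052241.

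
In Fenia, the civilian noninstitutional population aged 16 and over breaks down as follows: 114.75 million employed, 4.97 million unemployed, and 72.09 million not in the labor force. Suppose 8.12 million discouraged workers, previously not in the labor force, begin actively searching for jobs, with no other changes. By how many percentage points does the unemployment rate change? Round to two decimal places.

The unemployment rate changes by +6.09 percentage points.

Initially, labor force = 114.75 + 4.97 = 119.72 million, so u = 4.97/119.72 = 4.15%.
After the change, unemployed and labor force both rise by 8.12 → E = 114.75, U = 13.09, labor force = 127.84 million.
New unemployment rate = 13.09 / 127.84 = 10.24%.
Change = 10.24% − 4.15% = +6.09 percentage points.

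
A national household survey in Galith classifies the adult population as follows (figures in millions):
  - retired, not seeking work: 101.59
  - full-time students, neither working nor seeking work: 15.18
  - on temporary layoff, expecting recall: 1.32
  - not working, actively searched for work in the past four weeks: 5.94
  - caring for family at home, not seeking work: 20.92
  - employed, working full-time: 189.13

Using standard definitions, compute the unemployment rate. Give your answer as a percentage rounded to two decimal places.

Unemployment rate ≈ 3.70%.

Employed = 189.13 million.
Unemployed = 1.32 + 5.94 = 7.26 million (jobless and actively searching, or on temporary layoff).
Labor force = 189.13 + 7.26 = 196.39 million.
Unemployment rate = 7.26 / 196.39 = 3.70%.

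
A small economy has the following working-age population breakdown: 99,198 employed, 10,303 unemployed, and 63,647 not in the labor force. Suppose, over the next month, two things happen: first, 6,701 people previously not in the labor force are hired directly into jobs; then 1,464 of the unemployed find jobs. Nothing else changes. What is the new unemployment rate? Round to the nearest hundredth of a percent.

Initially, labor force = 99,198 + 10,303 = 109,501, so u = 10,303/109,501 = 9.41%.
After the first change, employed and labor force both rise by 6,701; unemployed unchanged → E = 105,899, U = 10,303, labor force = 116,202.
After the second change, unemployed falls and employed rises by 1,464; labor force unchanged → E = 107,363, U = 8,839, labor force = 116,202.
New unemployment rate = 8,839 / 116,202 = 7.61%.

New unemployment rate ≈ 7.61%.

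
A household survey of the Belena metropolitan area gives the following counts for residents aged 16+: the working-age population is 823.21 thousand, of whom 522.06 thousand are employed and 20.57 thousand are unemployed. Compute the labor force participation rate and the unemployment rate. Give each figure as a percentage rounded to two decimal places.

Labor force = employed + unemployed = 522.06 + 20.57 = 542.63 thousand.
Unemployment rate = 20.57 / 542.63 = 3.79%.
Labor force participation rate = 542.63 / 823.21 = 65.92%.

Labor force participation rate ≈ 65.92%; unemployment rate ≈ 3.79%.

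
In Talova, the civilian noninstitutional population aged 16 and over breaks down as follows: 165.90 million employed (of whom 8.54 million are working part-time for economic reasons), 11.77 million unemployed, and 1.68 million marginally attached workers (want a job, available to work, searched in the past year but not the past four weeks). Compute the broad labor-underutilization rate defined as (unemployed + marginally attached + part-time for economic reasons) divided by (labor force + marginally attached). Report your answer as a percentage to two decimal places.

Labor force = 165.90 + 11.77 = 177.67 million.
Numerator = 11.77 + 1.68 + 8.54 = 21.99 million.
Denominator = 177.67 + 1.68 = 179.35 million.
Broad rate = 21.99 / 179.35 = 12.26%.

Broad underutilization rate ≈ 12.26%.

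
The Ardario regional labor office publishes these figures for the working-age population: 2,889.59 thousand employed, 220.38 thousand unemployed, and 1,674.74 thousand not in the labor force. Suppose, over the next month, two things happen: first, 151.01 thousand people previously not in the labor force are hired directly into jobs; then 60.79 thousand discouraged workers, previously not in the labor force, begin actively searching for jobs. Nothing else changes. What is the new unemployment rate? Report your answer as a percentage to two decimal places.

Initially, labor force = 2,889.59 + 220.38 = 3,109.97 thousand, so u = 220.38/3,109.97 = 7.09%.
After the first change, employed and labor force both rise by 151.01; unemployed unchanged → E = 3,040.60, U = 220.38, labor force = 3,260.98 thousand.
After the second change, unemployed and labor force both rise by 60.79 → E = 3,040.60, U = 281.17, labor force = 3,321.77 thousand.
New unemployment rate = 281.17 / 3,321.77 = 8.46%.

New unemployment rate ≈ 8.46%.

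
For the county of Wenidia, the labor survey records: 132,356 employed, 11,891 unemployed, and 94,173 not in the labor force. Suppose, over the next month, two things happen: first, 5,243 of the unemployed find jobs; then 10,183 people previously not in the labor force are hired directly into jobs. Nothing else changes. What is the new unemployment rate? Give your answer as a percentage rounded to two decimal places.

Initially, labor force = 132,356 + 11,891 = 144,247, so u = 11,891/144,247 = 8.24%.
After the first change, unemployed falls and employed rises by 5,243; labor force unchanged → E = 137,599, U = 6,648, labor force = 144,247.
After the second change, employed and labor force both rise by 10,183; unemployed unchanged → E = 147,782, U = 6,648, labor force = 154,430.
New unemployment rate = 6,648 / 154,430 = 4.30%.

New unemployment rate ≈ 4.30%.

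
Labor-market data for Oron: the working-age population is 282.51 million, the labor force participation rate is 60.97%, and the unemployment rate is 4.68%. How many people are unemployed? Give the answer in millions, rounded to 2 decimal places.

About 8.06 million are unemployed.

Labor force = 0.6097 × 282.51 = 172.25 million.
Unemployed = 0.0468 × 172.25 ≈ 8.06 million.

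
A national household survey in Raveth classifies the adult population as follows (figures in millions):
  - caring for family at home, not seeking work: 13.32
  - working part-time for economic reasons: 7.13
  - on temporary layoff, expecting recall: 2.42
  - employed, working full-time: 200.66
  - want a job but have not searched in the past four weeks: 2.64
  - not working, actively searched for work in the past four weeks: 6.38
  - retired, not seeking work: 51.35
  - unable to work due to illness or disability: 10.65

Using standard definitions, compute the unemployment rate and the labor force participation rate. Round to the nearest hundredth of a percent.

Unemployment rate ≈ 4.06%; labor force participation rate ≈ 73.53%.

Employed = 7.13 + 200.66 = 207.79 million (anyone who worked, including part-time for economic reasons, counts as employed).
Unemployed = 2.42 + 6.38 = 8.80 million (jobless and actively searching, or on temporary layoff).
Labor force = 207.79 + 8.80 = 216.59 million.
Not in labor force = 13.32 + 2.64 + 51.35 + 10.65 = 77.96 million (those not working and not actively searching are outside the labor force — including those who want a job but have given up searching).
Civilian working-age population = 216.59 + 77.96 = 294.55 million.
Unemployment rate = 8.80 / 216.59 = 4.06%.
Labor force participation rate = 216.59 / 294.55 = 73.53%.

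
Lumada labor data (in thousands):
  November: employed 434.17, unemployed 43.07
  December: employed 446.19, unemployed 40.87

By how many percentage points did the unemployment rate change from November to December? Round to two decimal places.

The unemployment rate changed by −0.63 percentage points.

November: labor force = 434.17 + 43.07 = 477.24; u = 43.07/477.24 = 9.02%.
December: labor force = 446.19 + 40.87 = 487.06; u = 40.87/487.06 = 8.39%.
Change = 8.39% − 9.02% = −0.63 pp.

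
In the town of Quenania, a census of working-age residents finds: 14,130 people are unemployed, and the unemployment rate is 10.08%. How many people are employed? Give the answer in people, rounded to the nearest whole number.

Labor force = U / u = 14,130 / 0.1008 ≈ 140,179.
Employed = labor force − unemployed = 140,179 − 14,130 = 126,049.

About 126,049 are employed.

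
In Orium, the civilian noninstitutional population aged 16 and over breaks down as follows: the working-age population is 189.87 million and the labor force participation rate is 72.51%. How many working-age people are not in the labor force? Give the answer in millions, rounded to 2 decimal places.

About 52.20 million are not in the labor force.

Share not in the labor force = 1 − 0.7251 = 0.2749.
Not in labor force = 0.2749 × 189.87 ≈ 52.20 million.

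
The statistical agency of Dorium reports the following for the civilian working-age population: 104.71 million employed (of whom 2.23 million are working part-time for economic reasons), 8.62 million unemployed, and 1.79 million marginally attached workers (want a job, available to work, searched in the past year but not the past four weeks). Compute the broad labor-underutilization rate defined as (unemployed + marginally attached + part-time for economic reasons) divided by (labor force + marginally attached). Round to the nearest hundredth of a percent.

Broad underutilization rate ≈ 10.98%.

Labor force = 104.71 + 8.62 = 113.33 million.
Numerator = 8.62 + 1.79 + 2.23 = 12.64 million.
Denominator = 113.33 + 1.79 = 115.12 million.
Broad rate = 12.64 / 115.12 = 10.98%.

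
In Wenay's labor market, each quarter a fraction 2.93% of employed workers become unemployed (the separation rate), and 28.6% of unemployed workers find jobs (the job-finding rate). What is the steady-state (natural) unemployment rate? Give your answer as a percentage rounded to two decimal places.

At steady state the flows balance: s·E = f·U, so U/(E+U) = s/(s+f).
u* = 2.93 / (2.93 + 28.6) = 2.93 / 31.53 = 9.29%.

Steady-state unemployment rate ≈ 9.29%.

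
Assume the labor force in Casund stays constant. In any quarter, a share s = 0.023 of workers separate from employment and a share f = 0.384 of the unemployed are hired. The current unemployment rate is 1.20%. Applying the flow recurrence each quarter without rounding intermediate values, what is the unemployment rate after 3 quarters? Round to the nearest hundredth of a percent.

Unemployment rate after three quarters ≈ 4.72%.

With a fixed labor force, u_{t+1} = u_t + s·(1−u_t) − f·u_t = u_t·(1−s−f) + s.
Here 1−s−f = 0.593 and s = 0.023.
u_1 = 0.012000 × 0.593 + 0.023 = 0.030116.
u_2 = 0.030116 × 0.593 + 0.023 = 0.040859.
u_3 = 0.040859 × 0.593 + 0.023 = 0.047229.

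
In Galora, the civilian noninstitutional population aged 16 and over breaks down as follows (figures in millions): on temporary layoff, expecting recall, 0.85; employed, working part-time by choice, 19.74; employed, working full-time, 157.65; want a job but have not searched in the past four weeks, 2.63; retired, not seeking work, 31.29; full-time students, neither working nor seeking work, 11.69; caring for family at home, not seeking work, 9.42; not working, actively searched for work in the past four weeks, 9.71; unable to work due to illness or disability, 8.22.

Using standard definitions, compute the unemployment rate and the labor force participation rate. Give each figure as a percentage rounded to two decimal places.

Employed = 19.74 + 157.65 = 177.39 million.
Unemployed = 0.85 + 9.71 = 10.56 million (jobless and actively searching, or on temporary layoff).
Labor force = 177.39 + 10.56 = 187.95 million.
Not in labor force = 2.63 + 31.29 + 11.69 + 9.42 + 8.22 = 63.25 million (those not working and not actively searching are outside the labor force — including those who want a job but have given up searching).
Civilian working-age population = 187.95 + 63.25 = 251.20 million.
Unemployment rate = 10.56 / 187.95 = 5.62%.
Labor force participation rate = 187.95 / 251.20 = 74.82%.

Unemployment rate ≈ 5.62%; labor force participation rate ≈ 74.82%.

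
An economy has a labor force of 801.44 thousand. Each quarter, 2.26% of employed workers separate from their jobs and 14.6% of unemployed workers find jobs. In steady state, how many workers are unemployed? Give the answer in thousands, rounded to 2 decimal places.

Steady-state unemployment rate u* = s/(s+f) = 2.26/(2.26+14.6) = 0.134045.
Unemployed = u* × labor force = 0.134045 × 801.44 ≈ 107.43 thousand.

About 107.43 thousand are unemployed in steady state.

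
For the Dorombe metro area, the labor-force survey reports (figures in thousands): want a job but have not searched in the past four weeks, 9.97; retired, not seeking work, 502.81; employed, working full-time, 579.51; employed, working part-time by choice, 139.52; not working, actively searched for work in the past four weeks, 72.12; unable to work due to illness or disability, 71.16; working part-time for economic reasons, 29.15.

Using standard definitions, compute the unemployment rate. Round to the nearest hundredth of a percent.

Employed = 579.51 + 139.52 + 29.15 = 748.18 thousand (anyone who worked, including part-time for economic reasons, counts as employed).
Unemployed = 72.12 thousand.
Labor force = 748.18 + 72.12 = 820.30 thousand.
Unemployment rate = 72.12 / 820.30 = 8.79%.

Unemployment rate ≈ 8.79%.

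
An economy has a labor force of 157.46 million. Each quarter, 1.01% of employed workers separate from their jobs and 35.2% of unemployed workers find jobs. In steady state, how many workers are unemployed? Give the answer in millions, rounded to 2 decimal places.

About 4.39 million are unemployed in steady state.

Steady-state unemployment rate u* = s/(s+f) = 1.01/(1.01+35.2) = 0.027893.
Unemployed = u* × labor force = 0.027893 × 157.46 ≈ 4.39 million.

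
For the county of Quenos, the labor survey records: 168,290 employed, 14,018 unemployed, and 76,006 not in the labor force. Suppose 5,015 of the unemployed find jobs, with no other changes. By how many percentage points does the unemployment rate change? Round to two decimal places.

The unemployment rate changes by −2.75 percentage points.

Initially, labor force = 168,290 + 14,018 = 182,308, so u = 14,018/182,308 = 7.69%.
After the change, unemployed falls and employed rises by 5,015; labor force unchanged → E = 173,305, U = 9,003, labor force = 182,308.
New unemployment rate = 9,003 / 182,308 = 4.94%.
Change = 4.94% − 7.69% = −2.75 percentage points.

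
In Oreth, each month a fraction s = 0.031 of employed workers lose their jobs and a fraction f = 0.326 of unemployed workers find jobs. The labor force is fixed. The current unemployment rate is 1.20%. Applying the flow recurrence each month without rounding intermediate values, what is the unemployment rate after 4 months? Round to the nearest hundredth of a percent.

Unemployment rate after four months ≈ 7.40%.

With a fixed labor force, u_{t+1} = u_t + s·(1−u_t) − f·u_t = u_t·(1−s−f) + s.
Here 1−s−f = 0.643 and s = 0.031.
u_1 = 0.012000 × 0.643 + 0.031 = 0.038716.
u_2 = 0.038716 × 0.643 + 0.031 = 0.055894.
u_3 = 0.055894 × 0.643 + 0.031 = 0.066940.
u_4 = 0.066940 × 0.643 + 0.031 = 0.074042.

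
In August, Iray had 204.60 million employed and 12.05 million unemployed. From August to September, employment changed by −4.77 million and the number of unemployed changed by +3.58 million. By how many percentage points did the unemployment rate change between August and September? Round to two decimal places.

The unemployment rate changed by +1.69 percentage points.

August: labor force = 204.60 + 12.05 = 216.65; u = 12.05/216.65 = 5.56%.
September: labor force = 199.83 + 15.63 = 215.46; u = 15.63/215.46 = 7.25%.
Change = 7.25% − 5.56% = +1.69 pp.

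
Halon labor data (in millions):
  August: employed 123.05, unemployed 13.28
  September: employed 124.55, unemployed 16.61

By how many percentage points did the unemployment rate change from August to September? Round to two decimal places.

The unemployment rate changed by +2.03 percentage points.

August: labor force = 123.05 + 13.28 = 136.33; u = 13.28/136.33 = 9.74%.
September: labor force = 124.55 + 16.61 = 141.16; u = 16.61/141.16 = 11.77%.
Change = 11.77% − 9.74% = +2.03 pp.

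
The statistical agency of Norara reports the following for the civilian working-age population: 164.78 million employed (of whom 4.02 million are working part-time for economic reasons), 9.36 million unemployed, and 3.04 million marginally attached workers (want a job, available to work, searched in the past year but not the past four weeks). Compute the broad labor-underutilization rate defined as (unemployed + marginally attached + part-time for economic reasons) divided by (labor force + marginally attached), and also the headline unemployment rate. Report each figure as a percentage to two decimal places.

Broad underutilization rate ≈ 9.27%; headline unemployment rate ≈ 5.37%.

Labor force = 164.78 + 9.36 = 174.14 million.
Numerator = 9.36 + 3.04 + 4.02 = 16.42 million.
Denominator = 174.14 + 3.04 = 177.18 million.
Broad rate = 16.42 / 177.18 = 9.27%.
Headline unemployment rate = 9.36 / 174.14 = 5.37%.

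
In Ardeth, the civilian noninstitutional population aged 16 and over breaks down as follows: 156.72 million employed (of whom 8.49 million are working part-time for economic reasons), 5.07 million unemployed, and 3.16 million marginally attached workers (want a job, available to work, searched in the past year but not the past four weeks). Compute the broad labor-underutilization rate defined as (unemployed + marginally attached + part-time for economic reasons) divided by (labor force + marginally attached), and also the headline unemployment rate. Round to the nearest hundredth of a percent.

Broad underutilization rate ≈ 10.14%; headline unemployment rate ≈ 3.13%.

Labor force = 156.72 + 5.07 = 161.79 million.
Numerator = 5.07 + 3.16 + 8.49 = 16.72 million.
Denominator = 161.79 + 3.16 = 164.95 million.
Broad rate = 16.72 / 164.95 = 10.14%.
Headline unemployment rate = 5.07 / 161.79 = 3.13%.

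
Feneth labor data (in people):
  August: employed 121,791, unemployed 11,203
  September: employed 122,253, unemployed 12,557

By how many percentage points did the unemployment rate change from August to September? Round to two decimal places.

The unemployment rate changed by +0.89 percentage points.

August: labor force = 121,791 + 11,203 = 132,994; u = 11,203/132,994 = 8.42%.
September: labor force = 122,253 + 12,557 = 134,810; u = 12,557/134,810 = 9.31%.
Change = 9.31% − 8.42% = +0.89 pp.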